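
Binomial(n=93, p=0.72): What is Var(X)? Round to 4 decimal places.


Var = n*p*(1-p) = 93 * 0.72 * 0.28 = 18.7488

18.7488


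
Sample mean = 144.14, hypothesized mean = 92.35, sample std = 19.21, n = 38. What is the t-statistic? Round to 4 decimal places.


t = (xbar - mu0) / (s/sqrt(n))
xbar - mu0 = 144.14 - 92.35 = 51.79
sqrt(38) ≈ 6.16441400
s/sqrt(n) = 19.21 / 6.16441400 ≈ 3.11627350
t = 51.79 / 3.11627350 ≈ 16.619209

16.6192


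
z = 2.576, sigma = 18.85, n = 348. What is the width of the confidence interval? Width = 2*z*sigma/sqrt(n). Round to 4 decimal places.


width = 2*z*sigma/sqrt(n)
2*z*sigma = 2 * 2.576 * 18.85 = 97.1152
sqrt(348) ≈ 18.654758
width = 97.1152 / 18.654758 ≈ 5.205921

5.2059


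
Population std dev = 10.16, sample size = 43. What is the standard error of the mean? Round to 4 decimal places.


SE = sigma / sqrt(n)
sqrt(43) ≈ 6.557439
SE = 10.16 / 6.557439 ≈ 1.549385

1.5494


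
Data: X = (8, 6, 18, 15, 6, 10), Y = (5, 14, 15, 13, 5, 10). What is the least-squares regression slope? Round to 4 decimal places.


b = sum((xi-xbar)(yi-ybar)) / sum((xi-xbar)^2)
n = 6, xbar = 63/6 = 10.5, ybar = 62/6 = 31/3 ≈ 10.333333
Sxy = sum((xi-xbar)(yi-ybar)) = 68
Sxx = sum((xi-xbar)^2) = 123.5
b = Sxy / Sxx = 136/247 ≈ 0.550607

0.5506


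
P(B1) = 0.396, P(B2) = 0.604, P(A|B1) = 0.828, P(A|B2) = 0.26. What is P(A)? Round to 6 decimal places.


P(A) = P(A|B1)*P(B1) + P(A|B2)*P(B2)
P(A|B1)*P(B1) = 0.828 * 0.396 = 0.327888
P(A|B2)*P(B2) = 0.26 * 0.604 = 0.15704
P(A) = 0.327888 + 0.15704 = 0.484928

0.484928


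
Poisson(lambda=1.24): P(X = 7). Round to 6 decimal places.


P = e^(-lam) * lam^k / k!
e^(-1.24) ≈ 0.2893842
lam^k = 1.24^7 ≈ 4.507667
k! = 7! = 5040
P = 0.2893842 * 4.507667 / 5040 ≈ 0.000259

0.000259


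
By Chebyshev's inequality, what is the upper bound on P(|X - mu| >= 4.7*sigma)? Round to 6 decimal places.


P <= 1/k^2
k^2 = 4.7^2 = 22.09
1/k^2 = 1 / 22.09 = 100/2209 ≈ 0.04526935

0.045269


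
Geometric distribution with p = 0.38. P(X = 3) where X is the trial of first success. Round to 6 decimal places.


P = (1-p)^(k-1) * p
(1-p)^(k-1) = 0.62^2 = 0.3844
P = 0.3844 * 0.38 = 0.146072

0.146072


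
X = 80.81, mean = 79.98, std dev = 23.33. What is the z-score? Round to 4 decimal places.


z = (X - mu) / sigma
X - mu = 80.81 - 79.98 = 0.83
z = 0.83 / 23.33 = 83/2333 ≈ 0.035577

0.0356


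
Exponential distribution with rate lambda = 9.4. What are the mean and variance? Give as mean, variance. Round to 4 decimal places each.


mean = 1/lam, var = 1/lam^2
mean = 1 / 9.4 = 5/47 ≈ 0.106383
lam^2 = 9.4^2 = 88.36
var = 1 / 88.36 = 25/2209 ≈ 0.011317

0.1064, 0.0113


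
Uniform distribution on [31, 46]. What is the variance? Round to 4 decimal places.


Var = (b-a)^2 / 12
(b-a)^2 = (46 - 31)^2 = 225
Var = 225/12 = 18.75

18.7500


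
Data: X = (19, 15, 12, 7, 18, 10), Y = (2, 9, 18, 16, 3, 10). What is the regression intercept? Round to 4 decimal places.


a = ybar - b*xbar, where b = sum((xi-xbar)(yi-ybar)) / sum((xi-xbar)^2)
n = 6, xbar = 81/6 = 13.5, ybar = 58/6 = 29/3 ≈ 9.666667
Sxy = sum((xi-xbar)(yi-ybar)) = -128
Sxx = sum((xi-xbar)^2) = 109.5
b = Sxy / Sxx = -256/219 ≈ -1.168950
a = 9.666667 - (-1.168950) * 13.5 = 5573/219 ≈ 25.447489

25.4475


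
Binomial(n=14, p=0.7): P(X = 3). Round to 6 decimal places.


P = C(n,k) * p^k * (1-p)^(n-k)
C(14,3) = 364
p^k = 0.7^3 = 0.343
(1-p)^(n-k) = 0.3^11 = 0.00000177147
P = 364 * 0.343 * 0.00000177147 ≈ 0.000221

0.000221


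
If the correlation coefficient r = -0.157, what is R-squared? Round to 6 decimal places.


R^2 = r^2 = (-0.157)^2 = 0.024649

0.024649


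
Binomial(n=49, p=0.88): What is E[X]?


E[X] = n*p = 49 * 0.88 = 43.12

43.12


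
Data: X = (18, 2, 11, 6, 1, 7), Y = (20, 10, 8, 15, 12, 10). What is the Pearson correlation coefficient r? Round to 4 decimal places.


r = sum((xi-xbar)(yi-ybar)) / sqrt(sum((xi-xbar)^2) * sum((yi-ybar)^2))
n = 6, xbar = 45/6 = 7.5, ybar = 75/6 = 12.5
Sxy = sum((xi-xbar)(yi-ybar)) = 77.5
Sxx = sum((xi-xbar)^2) = 197.5
Syy = sum((yi-ybar)^2) = 95.5
sqrt(Sxx*Syy) ≈ 137.336266
r = Sxy / sqrt(Sxx*Syy) = 77.5 / 137.336266 ≈ 0.564308

0.5643


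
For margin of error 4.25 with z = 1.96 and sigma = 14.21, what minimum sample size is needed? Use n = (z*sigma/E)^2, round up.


z*sigma/E = 1.96 * 14.21 / 4.25 ≈ 6.553318
(z*sigma/E)^2 ≈ 42.945972
round up: n = 43

43


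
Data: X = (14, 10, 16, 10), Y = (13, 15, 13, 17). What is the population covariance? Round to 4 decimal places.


Cov = (1/n)*sum((xi-xbar)(yi-ybar))
n = 4, xbar = 50/4 = 12.5, ybar = 58/4 = 14.5
sum((xi-xbar)(yi-ybar)) = -15
Cov = -15 / 4 = -3.75

-3.7500


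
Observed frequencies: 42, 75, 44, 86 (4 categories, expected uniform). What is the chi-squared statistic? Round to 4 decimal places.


chi2 = sum((O-E)^2/E), E = total/4
total = 247, E = 247/4 = 61.75
(42 - 61.75)^2 / 61.75 = 390.0625 / 61.75 = 6241/988 ≈ 6.316802
(75 - 61.75)^2 / 61.75 = 175.5625 / 61.75 = 2809/988 ≈ 2.843117
(44 - 61.75)^2 / 61.75 = 315.0625 / 61.75 = 5041/988 ≈ 5.102227
(86 - 61.75)^2 / 61.75 = 588.0625 / 61.75 = 9409/988 ≈ 9.523279
chi2 = 5875/247 ≈ 23.785425

23.7854


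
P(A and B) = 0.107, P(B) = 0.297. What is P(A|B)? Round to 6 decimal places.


P(A|B) = P(A and B) / P(B) = 0.107 / 0.297 = 107/297 ≈ 0.36026936

0.360269


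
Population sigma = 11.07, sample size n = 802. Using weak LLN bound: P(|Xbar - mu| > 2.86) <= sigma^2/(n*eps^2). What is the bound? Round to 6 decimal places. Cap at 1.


bound = min(1, sigma^2/(n*eps^2))
sigma^2 = 11.07^2 = 122.5449
n*eps^2 = 802 * 2.86^2 = 802 * 8.1796 = 6560.0392
sigma^2/(n*eps^2) = 122.5449 / 6560.0392 ≈ 0.01868051

0.018681


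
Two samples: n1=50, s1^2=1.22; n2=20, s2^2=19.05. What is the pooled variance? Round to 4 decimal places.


sp^2 = ((n1-1)*s1^2 + (n2-1)*s2^2)/(n1+n2-2)
(n1-1)*s1^2 = 49 * 1.22 = 59.78
(n2-1)*s2^2 = 19 * 19.05 = 361.95
numerator = 59.78 + 361.95 = 421.73
n1+n2-2 = 68
sp^2 = 421.73 / 68 = 42173/6800 ≈ 6.201912

6.2019


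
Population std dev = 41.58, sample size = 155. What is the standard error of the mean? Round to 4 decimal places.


SE = sigma / sqrt(n)
sqrt(155) ≈ 12.449900
SE = 41.58 / 12.449900 ≈ 3.339786

3.3398


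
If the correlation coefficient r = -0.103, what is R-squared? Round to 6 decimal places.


R^2 = r^2 = (-0.103)^2 = 0.010609

0.010609


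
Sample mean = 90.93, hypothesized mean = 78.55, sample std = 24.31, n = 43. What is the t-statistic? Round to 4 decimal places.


t = (xbar - mu0) / (s/sqrt(n))
xbar - mu0 = 90.93 - 78.55 = 12.38
sqrt(43) ≈ 6.55743852
s/sqrt(n) = 24.31 / 6.55743852 ≈ 3.70724024
t = 12.38 / 3.70724024 ≈ 3.339411

3.3394


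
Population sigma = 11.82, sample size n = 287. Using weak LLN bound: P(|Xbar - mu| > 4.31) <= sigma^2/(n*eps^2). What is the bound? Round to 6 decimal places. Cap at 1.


bound = min(1, sigma^2/(n*eps^2))
sigma^2 = 11.82^2 = 139.7124
n*eps^2 = 287 * 4.31^2 = 287 * 18.5761 = 5331.3407
sigma^2/(n*eps^2) = 139.7124 / 5331.3407 ≈ 0.02620587

0.026206


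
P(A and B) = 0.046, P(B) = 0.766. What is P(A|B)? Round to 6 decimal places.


P(A|B) = P(A and B) / P(B) = 0.046 / 0.766 = 23/383 ≈ 0.06005222

0.060052


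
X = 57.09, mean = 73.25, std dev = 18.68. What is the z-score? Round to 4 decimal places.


z = (X - mu) / sigma
X - mu = 57.09 - 73.25 = -16.16
z = -16.16 / 18.68 = -404/467 ≈ -0.865096

-0.8651


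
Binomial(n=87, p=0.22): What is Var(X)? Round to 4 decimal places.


Var = n*p*(1-p) = 87 * 0.22 * 0.78 = 14.9292

14.9292


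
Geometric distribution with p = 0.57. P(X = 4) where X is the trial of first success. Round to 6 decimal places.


P = (1-p)^(k-1) * p
(1-p)^(k-1) = 0.43^3 = 0.079507
P = 0.079507 * 0.57 = 0.04531899

0.045319


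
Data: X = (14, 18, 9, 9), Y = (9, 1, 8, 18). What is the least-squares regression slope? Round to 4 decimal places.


b = sum((xi-xbar)(yi-ybar)) / sum((xi-xbar)^2)
n = 4, xbar = 50/4 = 12.5, ybar = 36/4 = 9
Sxy = sum((xi-xbar)(yi-ybar)) = -72
Sxx = sum((xi-xbar)^2) = 57
b = Sxy / Sxx = -24/19 ≈ -1.263158

-1.2632


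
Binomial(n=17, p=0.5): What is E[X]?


E[X] = n*p = 17 * 0.5 = 8.5

8.5


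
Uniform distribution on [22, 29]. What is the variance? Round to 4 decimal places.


Var = (b-a)^2 / 12
(b-a)^2 = (29 - 22)^2 = 49
Var = 49/12 ≈ 4.083333

4.0833


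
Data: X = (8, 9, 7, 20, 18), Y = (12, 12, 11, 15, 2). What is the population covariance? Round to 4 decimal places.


Cov = (1/n)*sum((xi-xbar)(yi-ybar))
n = 5, xbar = 62/5 = 12.4, ybar = 52/5 = 10.4
sum((xi-xbar)(yi-ybar)) = -27.8
Cov = -27.8 / 5 = -5.56

-5.5600


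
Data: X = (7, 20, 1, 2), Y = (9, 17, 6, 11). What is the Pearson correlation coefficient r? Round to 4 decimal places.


r = sum((xi-xbar)(yi-ybar)) / sqrt(sum((xi-xbar)^2) * sum((yi-ybar)^2))
n = 4, xbar = 30/4 = 7.5, ybar = 43/4 = 10.75
Sxy = sum((xi-xbar)(yi-ybar)) = 108.5
Sxx = sum((xi-xbar)^2) = 229
Syy = sum((yi-ybar)^2) = 64.75
sqrt(Sxx*Syy) ≈ 121.769249
r = Sxy / sqrt(Sxx*Syy) = 108.5 / 121.769249 ≈ 0.891030

0.8910


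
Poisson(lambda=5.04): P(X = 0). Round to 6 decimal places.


P = e^(-lam) * lam^k / k!
e^(-5.04) ≈ 0.006473748
lam^k = 5.04^0 = 1
k! = 0! = 1
P = 0.006473748 * 1 / 1 ≈ 0.006474

0.006474


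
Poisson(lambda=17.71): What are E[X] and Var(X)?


E[X] = Var(X) = lambda = 17.71

17.71, 17.71


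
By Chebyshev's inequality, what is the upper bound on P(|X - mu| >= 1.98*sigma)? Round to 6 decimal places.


P <= 1/k^2
k^2 = 1.98^2 = 3.9204
1/k^2 = 1 / 3.9204 = 2500/9801 ≈ 0.25507601

0.255076


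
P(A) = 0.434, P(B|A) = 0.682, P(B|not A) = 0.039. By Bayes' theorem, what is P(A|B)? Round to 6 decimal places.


P(A|B) = P(B|A)*P(A) / P(B), P(B) = P(B|A)*P(A) + P(B|not A)*P(not A)
P(B|A)*P(A) = 0.682 * 0.434 = 0.295988
P(B|not A)*P(not A) = 0.039 * 0.566 = 0.022074
P(B) = 0.295988 + 0.022074 = 0.318062
P(A|B) = 0.295988 / 0.318062 ≈ 0.93059844

0.930598


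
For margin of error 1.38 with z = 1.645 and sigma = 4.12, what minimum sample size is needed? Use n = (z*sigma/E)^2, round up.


z*sigma/E = 1.645 * 4.12 / 1.38 = 33887/6900 ≈ 4.911159
(z*sigma/E)^2 ≈ 24.119487
round up: n = 25

25


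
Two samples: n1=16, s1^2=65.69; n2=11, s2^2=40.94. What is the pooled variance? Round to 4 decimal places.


sp^2 = ((n1-1)*s1^2 + (n2-1)*s2^2)/(n1+n2-2)
(n1-1)*s1^2 = 15 * 65.69 = 985.35
(n2-1)*s2^2 = 10 * 40.94 = 409.4
numerator = 985.35 + 409.4 = 1394.75
n1+n2-2 = 25
sp^2 = 1394.75 / 25 = 55.79

55.7900


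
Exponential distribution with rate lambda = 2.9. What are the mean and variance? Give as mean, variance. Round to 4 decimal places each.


mean = 1/lam, var = 1/lam^2
mean = 1 / 2.9 = 10/29 ≈ 0.344828
lam^2 = 2.9^2 = 8.41
var = 1 / 8.41 = 100/841 ≈ 0.118906

0.3448, 0.1189


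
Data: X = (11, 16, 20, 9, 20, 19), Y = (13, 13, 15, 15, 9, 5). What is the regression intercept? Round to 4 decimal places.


a = ybar - b*xbar, where b = sum((xi-xbar)(yi-ybar)) / sum((xi-xbar)^2)
n = 6, xbar = 95/6 ≈ 15.833333, ybar = 70/6 = 35/3 ≈ 11.666667
Sxy = sum((xi-xbar)(yi-ybar)) = -142/3 ≈ -47.333333
Sxx = sum((xi-xbar)^2) = 689/6 ≈ 114.833333
b = Sxy / Sxx = -284/689 ≈ -0.412192
a = 11.666667 - (-0.412192) * 15.833333 = 12535/689 ≈ 18.193033

18.1930


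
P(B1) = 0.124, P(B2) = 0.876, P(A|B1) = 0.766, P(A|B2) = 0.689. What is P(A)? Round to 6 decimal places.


P(A) = P(A|B1)*P(B1) + P(A|B2)*P(B2)
P(A|B1)*P(B1) = 0.766 * 0.124 = 0.094984
P(A|B2)*P(B2) = 0.689 * 0.876 = 0.603564
P(A) = 0.094984 + 0.603564 = 0.698548

0.698548


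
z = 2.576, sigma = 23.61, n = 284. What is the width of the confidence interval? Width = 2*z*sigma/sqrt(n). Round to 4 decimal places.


width = 2*z*sigma/sqrt(n)
2*z*sigma = 2 * 2.576 * 23.61 = 121.63872
sqrt(284) ≈ 16.852300
width = 121.63872 / 16.852300 ≈ 7.217930

7.2179


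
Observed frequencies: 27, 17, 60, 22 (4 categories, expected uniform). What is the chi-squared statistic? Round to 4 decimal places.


chi2 = sum((O-E)^2/E), E = total/4
total = 126, E = 126/4 = 31.5
(27 - 31.5)^2 / 31.5 = 20.25 / 31.5 = 9/14 ≈ 0.642857
(17 - 31.5)^2 / 31.5 = 210.25 / 31.5 = 841/126 ≈ 6.674603
(60 - 31.5)^2 / 31.5 = 812.25 / 31.5 = 361/14 ≈ 25.785714
(22 - 31.5)^2 / 31.5 = 90.25 / 31.5 = 361/126 ≈ 2.865079
chi2 = 2266/63 ≈ 35.968254

35.9683


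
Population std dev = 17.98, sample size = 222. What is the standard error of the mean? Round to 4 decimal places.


SE = sigma / sqrt(n)
sqrt(222) ≈ 14.899664
SE = 17.98 / 14.899664 ≈ 1.206739

1.2067


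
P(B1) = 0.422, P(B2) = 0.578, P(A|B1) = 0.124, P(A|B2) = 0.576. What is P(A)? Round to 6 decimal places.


P(A) = P(A|B1)*P(B1) + P(A|B2)*P(B2)
P(A|B1)*P(B1) = 0.124 * 0.422 = 0.052328
P(A|B2)*P(B2) = 0.576 * 0.578 = 0.332928
P(A) = 0.052328 + 0.332928 = 0.385256

0.385256


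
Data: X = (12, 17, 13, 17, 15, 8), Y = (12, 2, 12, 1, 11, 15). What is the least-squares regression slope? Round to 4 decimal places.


b = sum((xi-xbar)(yi-ybar)) / sum((xi-xbar)^2)
n = 6, xbar = 82/6 = 41/3 ≈ 13.666667, ybar = 53/6 ≈ 8.833333
Sxy = sum((xi-xbar)(yi-ybar)) = -265/3 ≈ -88.333333
Sxx = sum((xi-xbar)^2) = 178/3 ≈ 59.333333
b = Sxy / Sxx = -265/178 ≈ -1.488764

-1.4888


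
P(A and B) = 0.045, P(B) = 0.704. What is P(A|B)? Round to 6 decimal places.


P(A|B) = P(A and B) / P(B) = 0.045 / 0.704 = 45/704 ≈ 0.06392045

0.063920


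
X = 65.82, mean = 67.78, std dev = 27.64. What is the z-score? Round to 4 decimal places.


z = (X - mu) / sigma
X - mu = 65.82 - 67.78 = -1.96
z = -1.96 / 27.64 = -49/691 ≈ -0.070912

-0.0709


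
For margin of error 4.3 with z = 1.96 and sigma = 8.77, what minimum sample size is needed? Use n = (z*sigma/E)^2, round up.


z*sigma/E = 1.96 * 8.77 / 4.3 ≈ 3.997488
(z*sigma/E)^2 ≈ 15.979913
round up: n = 16

16


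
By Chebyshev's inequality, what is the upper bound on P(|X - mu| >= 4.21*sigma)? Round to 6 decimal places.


P <= 1/k^2
k^2 = 4.21^2 = 17.7241
1/k^2 = 1 / 17.7241 ≈ 0.05642035

0.056420


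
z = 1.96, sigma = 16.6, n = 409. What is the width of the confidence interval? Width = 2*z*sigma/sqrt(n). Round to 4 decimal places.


width = 2*z*sigma/sqrt(n)
2*z*sigma = 2 * 1.96 * 16.6 = 65.072
sqrt(409) ≈ 20.223748
width = 65.072 / 20.223748 ≈ 3.217603

3.2176


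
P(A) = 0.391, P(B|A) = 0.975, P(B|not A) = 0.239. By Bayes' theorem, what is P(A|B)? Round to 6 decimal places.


P(A|B) = P(B|A)*P(A) / P(B), P(B) = P(B|A)*P(A) + P(B|not A)*P(not A)
P(B|A)*P(A) = 0.975 * 0.391 = 0.381225
P(B|not A)*P(not A) = 0.239 * 0.609 = 0.145551
P(B) = 0.381225 + 0.145551 = 0.526776
P(A|B) = 0.381225 / 0.526776 ≈ 0.72369470

0.723695


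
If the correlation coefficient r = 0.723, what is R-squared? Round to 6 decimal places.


R^2 = r^2 = (0.723)^2 = 0.522729

0.522729


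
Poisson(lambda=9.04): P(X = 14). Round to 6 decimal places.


P = e^(-lam) * lam^k / k!
e^(-9.04) ≈ 0.0001185708
lam^k = 9.04^14 ≈ 24342099127551.006368
k! = 14! = 87178291200
P = 0.0001185708 * 24342099127551.006368 / 87178291200 ≈ 0.033108

0.033108


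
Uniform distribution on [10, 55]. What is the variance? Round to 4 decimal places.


Var = (b-a)^2 / 12
(b-a)^2 = (55 - 10)^2 = 2025
Var = 2025/12 = 168.75

168.7500


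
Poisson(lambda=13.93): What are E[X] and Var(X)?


E[X] = Var(X) = lambda = 13.93

13.93, 13.93


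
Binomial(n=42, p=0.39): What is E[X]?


E[X] = n*p = 42 * 0.39 = 16.38

16.38


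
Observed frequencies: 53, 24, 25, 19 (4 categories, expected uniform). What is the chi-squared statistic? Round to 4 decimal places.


chi2 = sum((O-E)^2/E), E = total/4
total = 121, E = 121/4 = 30.25
(53 - 30.25)^2 / 30.25 = 517.5625 / 30.25 = 8281/484 ≈ 17.109504
(24 - 30.25)^2 / 30.25 = 39.0625 / 30.25 = 625/484 ≈ 1.291322
(25 - 30.25)^2 / 30.25 = 27.5625 / 30.25 = 441/484 ≈ 0.911157
(19 - 30.25)^2 / 30.25 = 126.5625 / 30.25 = 2025/484 ≈ 4.183884
chi2 = 2843/121 ≈ 23.495868

23.4959


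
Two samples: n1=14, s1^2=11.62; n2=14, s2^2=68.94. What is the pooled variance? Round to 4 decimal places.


sp^2 = ((n1-1)*s1^2 + (n2-1)*s2^2)/(n1+n2-2)
(n1-1)*s1^2 = 13 * 11.62 = 151.06
(n2-1)*s2^2 = 13 * 68.94 = 896.22
numerator = 151.06 + 896.22 = 1047.28
n1+n2-2 = 26
sp^2 = 1047.28 / 26 = 40.28

40.2800


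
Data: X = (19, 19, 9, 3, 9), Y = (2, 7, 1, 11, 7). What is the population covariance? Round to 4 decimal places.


Cov = (1/n)*sum((xi-xbar)(yi-ybar))
n = 5, xbar = 59/5 = 11.8, ybar = 28/5 = 5.6
sum((xi-xbar)(yi-ybar)) = -54.4
Cov = -54.4 / 5 = -10.88

-10.8800


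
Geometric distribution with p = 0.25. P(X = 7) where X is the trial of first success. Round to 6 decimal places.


P = (1-p)^(k-1) * p
(1-p)^(k-1) = 0.75^6 = 729/4096 ≈ 0.1779785
P = 0.1779785 * 0.25 ≈ 0.04449463

0.044495


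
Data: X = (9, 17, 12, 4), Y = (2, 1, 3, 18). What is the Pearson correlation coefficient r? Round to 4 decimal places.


r = sum((xi-xbar)(yi-ybar)) / sqrt(sum((xi-xbar)^2) * sum((yi-ybar)^2))
n = 4, xbar = 42/4 = 10.5, ybar = 24/4 = 6
Sxy = sum((xi-xbar)(yi-ybar)) = -109
Sxx = sum((xi-xbar)^2) = 89
Syy = sum((yi-ybar)^2) = 194
sqrt(Sxx*Syy) ≈ 131.400152
r = Sxy / sqrt(Sxx*Syy) = -109 / 131.400152 ≈ -0.829527

-0.8295


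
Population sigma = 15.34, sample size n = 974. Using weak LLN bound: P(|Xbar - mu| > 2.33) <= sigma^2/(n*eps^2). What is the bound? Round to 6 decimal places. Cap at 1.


bound = min(1, sigma^2/(n*eps^2))
sigma^2 = 15.34^2 = 235.3156
n*eps^2 = 974 * 2.33^2 = 974 * 5.4289 = 5287.7486
sigma^2/(n*eps^2) = 235.3156 / 5287.7486 ≈ 0.04450204

0.044502


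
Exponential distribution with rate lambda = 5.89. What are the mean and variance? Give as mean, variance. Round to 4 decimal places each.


mean = 1/lam, var = 1/lam^2
mean = 1 / 5.89 = 100/589 ≈ 0.169779
lam^2 = 5.89^2 = 34.6921
var = 1 / 34.6921 ≈ 0.028825

0.1698, 0.0288


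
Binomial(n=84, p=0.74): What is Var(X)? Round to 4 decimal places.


Var = n*p*(1-p) = 84 * 0.74 * 0.26 = 16.1616

16.1616


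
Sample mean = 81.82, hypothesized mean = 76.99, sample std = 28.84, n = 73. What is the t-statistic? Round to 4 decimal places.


t = (xbar - mu0) / (s/sqrt(n))
xbar - mu0 = 81.82 - 76.99 = 4.83
sqrt(73) ≈ 8.54400375
s/sqrt(n) = 28.84 / 8.54400375 ≈ 3.37546669
t = 4.83 / 3.37546669 ≈ 1.430913

1.4309


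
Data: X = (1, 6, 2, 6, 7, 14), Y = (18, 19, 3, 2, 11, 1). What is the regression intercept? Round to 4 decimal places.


a = ybar - b*xbar, where b = sum((xi-xbar)(yi-ybar)) / sum((xi-xbar)^2)
n = 6, xbar = 36/6 = 6, ybar = 54/6 = 9
Sxy = sum((xi-xbar)(yi-ybar)) = -83
Sxx = sum((xi-xbar)^2) = 106
b = Sxy / Sxx = -83/106 ≈ -0.783019
a = 9 - (-0.783019) * 6 = 726/53 ≈ 13.698113

13.6981


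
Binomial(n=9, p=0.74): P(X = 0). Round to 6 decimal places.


P = C(n,k) * p^k * (1-p)^(n-k)
C(9,0) = 1
p^k = 0.74^0 = 1
(1-p)^(n-k) = 0.26^9 ≈ 0.000005429504
P = 1 * 1 * 0.000005429504 ≈ 0.000005

0.000005


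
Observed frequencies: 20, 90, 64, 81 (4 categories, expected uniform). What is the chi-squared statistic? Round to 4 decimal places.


chi2 = sum((O-E)^2/E), E = total/4
total = 255, E = 255/4 = 63.75
(20 - 63.75)^2 / 63.75 = 1914.0625 / 63.75 = 6125/204 ≈ 30.024510
(90 - 63.75)^2 / 63.75 = 689.0625 / 63.75 = 735/68 ≈ 10.808824
(64 - 63.75)^2 / 63.75 = 0.0625 / 63.75 = 1/1020 ≈ 0.000980
(81 - 63.75)^2 / 63.75 = 297.5625 / 63.75 = 1587/340 ≈ 4.667647
chi2 = 11603/255 ≈ 45.501961

45.5020


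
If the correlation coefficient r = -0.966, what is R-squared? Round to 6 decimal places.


R^2 = r^2 = (-0.966)^2 = 0.933156

0.933156


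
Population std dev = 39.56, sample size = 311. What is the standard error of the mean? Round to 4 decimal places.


SE = sigma / sqrt(n)
sqrt(311) ≈ 17.635192
SE = 39.56 / 17.635192 ≈ 2.243242

2.2432


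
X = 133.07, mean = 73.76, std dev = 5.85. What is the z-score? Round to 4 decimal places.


z = (X - mu) / sigma
X - mu = 133.07 - 73.76 = 59.31
z = 59.31 / 5.85 = 659/65 ≈ 10.138462

10.1385


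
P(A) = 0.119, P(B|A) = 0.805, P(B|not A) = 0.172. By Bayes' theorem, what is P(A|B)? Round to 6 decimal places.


P(A|B) = P(B|A)*P(A) / P(B), P(B) = P(B|A)*P(A) + P(B|not A)*P(not A)
P(B|A)*P(A) = 0.805 * 0.119 = 0.095795
P(B|not A)*P(not A) = 0.172 * 0.881 = 0.151532
P(B) = 0.095795 + 0.151532 = 0.247327
P(A|B) = 0.095795 / 0.247327 ≈ 0.38732124

0.387321


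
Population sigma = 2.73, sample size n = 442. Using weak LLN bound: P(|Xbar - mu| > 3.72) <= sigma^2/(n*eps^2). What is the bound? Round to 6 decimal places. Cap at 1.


bound = min(1, sigma^2/(n*eps^2))
sigma^2 = 2.73^2 = 7.4529
n*eps^2 = 442 * 3.72^2 = 442 * 13.8384 = 6116.5728
sigma^2/(n*eps^2) = 7.4529 / 6116.5728 ≈ 0.00121848

0.001218


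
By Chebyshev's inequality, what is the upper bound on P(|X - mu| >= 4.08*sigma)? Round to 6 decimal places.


P <= 1/k^2
k^2 = 4.08^2 = 16.6464
1/k^2 = 1 / 16.6464 ≈ 0.06007305

0.060073


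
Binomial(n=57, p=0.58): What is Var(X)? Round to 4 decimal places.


Var = n*p*(1-p) = 57 * 0.58 * 0.42 = 13.8852

13.8852


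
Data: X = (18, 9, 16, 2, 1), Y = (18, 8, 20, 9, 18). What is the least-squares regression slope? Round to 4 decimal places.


b = sum((xi-xbar)(yi-ybar)) / sum((xi-xbar)^2)
n = 5, xbar = 46/5 = 9.2, ybar = 73/5 = 14.6
Sxy = sum((xi-xbar)(yi-ybar)) = 80.4
Sxx = sum((xi-xbar)^2) = 242.8
b = Sxy / Sxx = 201/607 ≈ 0.331137

0.3311


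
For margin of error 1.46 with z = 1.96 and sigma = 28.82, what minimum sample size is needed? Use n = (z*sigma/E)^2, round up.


z*sigma/E = 1.96 * 28.82 / 1.46 = 70609/1825 ≈ 38.689863
(z*sigma/E)^2 ≈ 1496.905500
round up: n = 1497

1497


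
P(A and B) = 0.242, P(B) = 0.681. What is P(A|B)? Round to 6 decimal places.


P(A|B) = P(A and B) / P(B) = 0.242 / 0.681 = 242/681 ≈ 0.35535977

0.355360


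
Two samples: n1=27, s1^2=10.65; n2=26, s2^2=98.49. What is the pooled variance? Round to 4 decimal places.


sp^2 = ((n1-1)*s1^2 + (n2-1)*s2^2)/(n1+n2-2)
(n1-1)*s1^2 = 26 * 10.65 = 276.9
(n2-1)*s2^2 = 25 * 98.49 = 2462.25
numerator = 276.9 + 2462.25 = 2739.15
n1+n2-2 = 51
sp^2 = 2739.15 / 51 = 18261/340 ≈ 53.708824

53.7088


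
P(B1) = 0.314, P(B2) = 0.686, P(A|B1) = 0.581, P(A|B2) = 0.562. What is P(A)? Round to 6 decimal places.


P(A) = P(A|B1)*P(B1) + P(A|B2)*P(B2)
P(A|B1)*P(B1) = 0.581 * 0.314 = 0.182434
P(A|B2)*P(B2) = 0.562 * 0.686 = 0.385532
P(A) = 0.182434 + 0.385532 = 0.567966

0.567966


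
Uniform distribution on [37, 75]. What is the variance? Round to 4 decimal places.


Var = (b-a)^2 / 12
(b-a)^2 = (75 - 37)^2 = 1444
Var = 1444/12 ≈ 120.333333

120.3333


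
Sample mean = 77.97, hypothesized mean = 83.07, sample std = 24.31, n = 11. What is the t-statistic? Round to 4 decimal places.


t = (xbar - mu0) / (s/sqrt(n))
xbar - mu0 = 77.97 - 83.07 = -5.1
sqrt(11) ≈ 3.31662479
s/sqrt(n) = 24.31 / 3.31662479 ≈ 7.32974079
t = -5.1 / 7.32974079 ≈ -0.695795

-0.6958


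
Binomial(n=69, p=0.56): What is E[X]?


E[X] = n*p = 69 * 0.56 = 38.64

38.64


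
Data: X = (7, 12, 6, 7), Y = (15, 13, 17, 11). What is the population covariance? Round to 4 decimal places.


Cov = (1/n)*sum((xi-xbar)(yi-ybar))
n = 4, xbar = 32/4 = 8, ybar = 56/4 = 14
sum((xi-xbar)(yi-ybar)) = -8
Cov = -8 / 4 = -2

-2.0000


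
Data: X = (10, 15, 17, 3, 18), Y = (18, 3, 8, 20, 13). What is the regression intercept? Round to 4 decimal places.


a = ybar - b*xbar, where b = sum((xi-xbar)(yi-ybar)) / sum((xi-xbar)^2)
n = 5, xbar = 63/5 = 12.6, ybar = 62/5 = 12.4
Sxy = sum((xi-xbar)(yi-ybar)) = -126.2
Sxx = sum((xi-xbar)^2) = 153.2
b = Sxy / Sxx = -631/766 ≈ -0.823760
a = 12.4 - (-0.823760) * 12.6 = 17449/766 ≈ 22.779373

22.7794


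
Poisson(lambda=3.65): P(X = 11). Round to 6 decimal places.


P = e^(-lam) * lam^k / k!
e^(-3.65) ≈ 0.02599113
lam^k = 3.65^11 ≈ 1531868.581877
k! = 11! = 39916800
P = 0.02599113 * 1531868.581877 / 39916800 ≈ 0.000997

0.000997


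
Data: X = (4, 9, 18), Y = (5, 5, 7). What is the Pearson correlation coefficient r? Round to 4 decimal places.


r = sum((xi-xbar)(yi-ybar)) / sqrt(sum((xi-xbar)^2) * sum((yi-ybar)^2))
n = 3, xbar = 31/3 ≈ 10.333333, ybar = 17/3 ≈ 5.666667
Sxy = sum((xi-xbar)(yi-ybar)) = 46/3 ≈ 15.333333
Sxx = sum((xi-xbar)^2) = 302/3 ≈ 100.666667
Syy = sum((yi-ybar)^2) = 8/3 ≈ 2.666667
sqrt(Sxx*Syy) ≈ 16.384274
r = Sxy / sqrt(Sxx*Syy) = 15.333333 / 16.384274 ≈ 0.935857

0.9359


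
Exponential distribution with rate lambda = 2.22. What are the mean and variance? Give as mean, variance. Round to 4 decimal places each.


mean = 1/lam, var = 1/lam^2
mean = 1 / 2.22 = 50/111 ≈ 0.450450
lam^2 = 2.22^2 = 4.9284
var = 1 / 4.9284 ≈ 0.202906

0.4505, 0.2029


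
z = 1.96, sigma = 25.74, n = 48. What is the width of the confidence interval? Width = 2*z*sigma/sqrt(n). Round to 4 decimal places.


width = 2*z*sigma/sqrt(n)
2*z*sigma = 2 * 1.96 * 25.74 = 100.9008
sqrt(48) ≈ 6.928203
width = 100.9008 / 6.928203 ≈ 14.563776

14.5638


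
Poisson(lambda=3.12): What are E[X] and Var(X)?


E[X] = Var(X) = lambda = 3.12

3.12, 3.12


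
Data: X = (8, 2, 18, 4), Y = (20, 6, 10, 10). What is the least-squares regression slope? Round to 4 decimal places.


b = sum((xi-xbar)(yi-ybar)) / sum((xi-xbar)^2)
n = 4, xbar = 32/4 = 8, ybar = 46/4 = 11.5
Sxy = sum((xi-xbar)(yi-ybar)) = 24
Sxx = sum((xi-xbar)^2) = 152
b = Sxy / Sxx = 3/19 ≈ 0.157895

0.1579


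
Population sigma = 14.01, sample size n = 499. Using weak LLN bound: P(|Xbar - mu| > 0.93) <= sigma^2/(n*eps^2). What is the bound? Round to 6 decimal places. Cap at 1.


bound = min(1, sigma^2/(n*eps^2))
sigma^2 = 14.01^2 = 196.2801
n*eps^2 = 499 * 0.93^2 = 499 * 0.8649 = 431.5851
sigma^2/(n*eps^2) = 196.2801 / 431.5851 ≈ 0.45478887

0.454789


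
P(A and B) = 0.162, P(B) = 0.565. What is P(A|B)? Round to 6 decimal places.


P(A|B) = P(A and B) / P(B) = 0.162 / 0.565 = 162/565 ≈ 0.28672566

0.286726


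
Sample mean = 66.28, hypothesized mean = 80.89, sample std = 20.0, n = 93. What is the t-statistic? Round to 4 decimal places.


t = (xbar - mu0) / (s/sqrt(n))
xbar - mu0 = 66.28 - 80.89 = -14.61
sqrt(93) ≈ 9.64365076
s/sqrt(n) = 20.0 / 9.64365076 ≈ 2.07390339
t = -14.61 / 2.07390339 ≈ -7.044687

-7.0447


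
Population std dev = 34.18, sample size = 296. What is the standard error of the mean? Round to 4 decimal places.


SE = sigma / sqrt(n)
sqrt(296) ≈ 17.204651
SE = 34.18 / 17.204651 ≈ 1.986672

1.9867


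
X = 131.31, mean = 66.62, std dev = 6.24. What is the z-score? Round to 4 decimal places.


z = (X - mu) / sigma
X - mu = 131.31 - 66.62 = 64.69
z = 64.69 / 6.24 = 6469/624 ≈ 10.366987

10.3670


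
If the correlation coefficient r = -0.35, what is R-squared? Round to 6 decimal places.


R^2 = r^2 = (-0.35)^2 = 0.1225

0.122500


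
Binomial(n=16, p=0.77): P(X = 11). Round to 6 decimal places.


P = C(n,k) * p^k * (1-p)^(n-k)
C(16,11) = 4368
p^k = 0.77^11 ≈ 0.05641544
(1-p)^(n-k) = 0.23^5 = 0.0006436343
P = 4368 * 0.05641544 * 0.0006436343 ≈ 0.158606

0.158606


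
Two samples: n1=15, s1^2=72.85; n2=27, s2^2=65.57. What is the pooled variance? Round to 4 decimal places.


sp^2 = ((n1-1)*s1^2 + (n2-1)*s2^2)/(n1+n2-2)
(n1-1)*s1^2 = 14 * 72.85 = 1019.9
(n2-1)*s2^2 = 26 * 65.57 = 1704.82
numerator = 1019.9 + 1704.82 = 2724.72
n1+n2-2 = 40
sp^2 = 2724.72 / 40 = 68.118

68.1180


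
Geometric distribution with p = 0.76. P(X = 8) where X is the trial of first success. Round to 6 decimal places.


P = (1-p)^(k-1) * p
(1-p)^(k-1) = 0.24^7 ≈ 0.00004586471
P = 0.00004586471 * 0.76 ≈ 0.00003485718

0.000035


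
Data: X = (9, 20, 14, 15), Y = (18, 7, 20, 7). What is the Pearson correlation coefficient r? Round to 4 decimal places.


r = sum((xi-xbar)(yi-ybar)) / sqrt(sum((xi-xbar)^2) * sum((yi-ybar)^2))
n = 4, xbar = 58/4 = 14.5, ybar = 52/4 = 13
Sxy = sum((xi-xbar)(yi-ybar)) = -67
Sxx = sum((xi-xbar)^2) = 61
Syy = sum((yi-ybar)^2) = 146
sqrt(Sxx*Syy) ≈ 94.371606
r = Sxy / sqrt(Sxx*Syy) = -67 / 94.371606 ≈ -0.709959

-0.7100


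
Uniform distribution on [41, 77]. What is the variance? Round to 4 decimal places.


Var = (b-a)^2 / 12
(b-a)^2 = (77 - 41)^2 = 1296
Var = 1296/12 = 108

108.0000


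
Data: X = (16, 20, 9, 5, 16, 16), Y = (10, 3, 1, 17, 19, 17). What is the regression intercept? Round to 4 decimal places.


a = ybar - b*xbar, where b = sum((xi-xbar)(yi-ybar)) / sum((xi-xbar)^2)
n = 6, xbar = 82/6 = 41/3 ≈ 13.666667, ybar = 67/6 ≈ 11.166667
Sxy = sum((xi-xbar)(yi-ybar)) = -77/3 ≈ -25.666667
Sxx = sum((xi-xbar)^2) = 460/3 ≈ 153.333333
b = Sxy / Sxx = -77/460 ≈ -0.167391
a = 11.166667 - (-0.167391) * 13.666667 = 6189/460 ≈ 13.454348

13.4543


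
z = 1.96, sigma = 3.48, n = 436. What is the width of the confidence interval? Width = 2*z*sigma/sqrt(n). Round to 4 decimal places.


width = 2*z*sigma/sqrt(n)
2*z*sigma = 2 * 1.96 * 3.48 = 13.6416
sqrt(436) ≈ 20.880613
width = 13.6416 / 20.880613 ≈ 0.653314

0.6533


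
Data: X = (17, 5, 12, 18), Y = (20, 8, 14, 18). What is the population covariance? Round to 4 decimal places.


Cov = (1/n)*sum((xi-xbar)(yi-ybar))
n = 4, xbar = 52/4 = 13, ybar = 60/4 = 15
sum((xi-xbar)(yi-ybar)) = 92
Cov = 92 / 4 = 23

23.0000


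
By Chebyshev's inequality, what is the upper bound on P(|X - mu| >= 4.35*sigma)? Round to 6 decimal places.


P <= 1/k^2
k^2 = 4.35^2 = 18.9225
1/k^2 = 1 / 18.9225 = 400/7569 ≈ 0.05284714

0.052847


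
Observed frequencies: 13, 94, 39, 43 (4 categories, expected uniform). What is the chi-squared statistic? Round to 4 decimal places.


chi2 = sum((O-E)^2/E), E = total/4
total = 189, E = 189/4 = 47.25
(13 - 47.25)^2 / 47.25 = 1173.0625 / 47.25 = 18769/756 ≈ 24.826720
(94 - 47.25)^2 / 47.25 = 2185.5625 / 47.25 = 34969/756 ≈ 46.255291
(39 - 47.25)^2 / 47.25 = 68.0625 / 47.25 = 121/84 ≈ 1.440476
(43 - 47.25)^2 / 47.25 = 18.0625 / 47.25 = 289/756 ≈ 0.382275
chi2 = 1531/21 ≈ 72.904762

72.9048


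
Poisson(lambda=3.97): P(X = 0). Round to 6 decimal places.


P = e^(-lam) * lam^k / k!
e^(-3.97) ≈ 0.01887343
lam^k = 3.97^0 = 1
k! = 0! = 1
P = 0.01887343 * 1 / 1 ≈ 0.018873

0.018873


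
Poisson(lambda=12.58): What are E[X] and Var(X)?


E[X] = Var(X) = lambda = 12.58

12.58, 12.58


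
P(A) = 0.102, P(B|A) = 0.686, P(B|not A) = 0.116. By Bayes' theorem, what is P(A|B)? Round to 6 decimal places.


P(A|B) = P(B|A)*P(A) / P(B), P(B) = P(B|A)*P(A) + P(B|not A)*P(not A)
P(B|A)*P(A) = 0.686 * 0.102 = 0.069972
P(B|not A)*P(not A) = 0.116 * 0.898 = 0.104168
P(B) = 0.069972 + 0.104168 = 0.17414
P(A|B) = 0.069972 / 0.17414 ≈ 0.40181463

0.401815


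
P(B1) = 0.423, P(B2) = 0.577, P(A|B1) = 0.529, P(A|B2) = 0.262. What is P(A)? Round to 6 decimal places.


P(A) = P(A|B1)*P(B1) + P(A|B2)*P(B2)
P(A|B1)*P(B1) = 0.529 * 0.423 = 0.223767
P(A|B2)*P(B2) = 0.262 * 0.577 = 0.151174
P(A) = 0.223767 + 0.151174 = 0.374941

0.374941


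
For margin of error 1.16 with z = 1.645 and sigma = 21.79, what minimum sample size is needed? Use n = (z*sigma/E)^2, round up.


z*sigma/E = 1.645 * 21.79 / 1.16 ≈ 30.900474
(z*sigma/E)^2 ≈ 954.839302
round up: n = 955

955


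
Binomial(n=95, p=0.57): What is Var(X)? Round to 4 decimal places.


Var = n*p*(1-p) = 95 * 0.57 * 0.43 = 23.2845

23.2845


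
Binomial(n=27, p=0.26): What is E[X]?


E[X] = n*p = 27 * 0.26 = 7.02

7.02


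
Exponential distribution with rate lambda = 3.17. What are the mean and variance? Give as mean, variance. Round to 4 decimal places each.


mean = 1/lam, var = 1/lam^2
mean = 1 / 3.17 = 100/317 ≈ 0.315457
lam^2 = 3.17^2 = 10.0489
var = 1 / 10.0489 ≈ 0.099513

0.3155, 0.0995


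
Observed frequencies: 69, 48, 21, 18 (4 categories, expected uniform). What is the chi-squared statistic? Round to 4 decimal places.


chi2 = sum((O-E)^2/E), E = total/4
total = 156, E = 156/4 = 39
(69 - 39)^2 / 39 = 900 / 39 = 300/13 ≈ 23.076923
(48 - 39)^2 / 39 = 81 / 39 = 27/13 ≈ 2.076923
(21 - 39)^2 / 39 = 324 / 39 = 108/13 ≈ 8.307692
(18 - 39)^2 / 39 = 441 / 39 = 147/13 ≈ 11.307692
chi2 = 582/13 ≈ 44.769231

44.7692


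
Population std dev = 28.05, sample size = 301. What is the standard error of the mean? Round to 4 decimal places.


SE = sigma / sqrt(n)
sqrt(301) ≈ 17.349352
SE = 28.05 / 17.349352 ≈ 1.616775

1.6168


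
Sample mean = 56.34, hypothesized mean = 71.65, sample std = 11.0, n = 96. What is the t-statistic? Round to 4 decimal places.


t = (xbar - mu0) / (s/sqrt(n))
xbar - mu0 = 56.34 - 71.65 = -15.31
sqrt(96) ≈ 9.79795897
s/sqrt(n) = 11.0 / 9.79795897 ≈ 1.12268280
t = -15.31 / 1.12268280 ≈ -13.636977

-13.6370


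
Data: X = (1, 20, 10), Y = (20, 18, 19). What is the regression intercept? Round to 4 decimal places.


a = ybar - b*xbar, where b = sum((xi-xbar)(yi-ybar)) / sum((xi-xbar)^2)
n = 3, xbar = 31/3 ≈ 10.333333, ybar = 57/3 = 19
Sxy = sum((xi-xbar)(yi-ybar)) = -19
Sxx = sum((xi-xbar)^2) = 542/3 ≈ 180.666667
b = Sxy / Sxx = -57/542 ≈ -0.105166
a = 19 - (-0.105166) * 10.333333 = 10887/542 ≈ 20.086716

20.0867


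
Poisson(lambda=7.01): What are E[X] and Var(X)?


E[X] = Var(X) = lambda = 7.01

7.01, 7.01


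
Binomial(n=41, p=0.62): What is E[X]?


E[X] = n*p = 41 * 0.62 = 25.42

25.42


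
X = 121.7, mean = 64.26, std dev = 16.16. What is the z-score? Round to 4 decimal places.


z = (X - mu) / sigma
X - mu = 121.7 - 64.26 = 57.44
z = 57.44 / 16.16 = 359/101 ≈ 3.554455

3.5545


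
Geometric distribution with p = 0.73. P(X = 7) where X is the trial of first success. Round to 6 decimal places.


P = (1-p)^(k-1) * p
(1-p)^(k-1) = 0.27^6 ≈ 0.0003874205
P = 0.0003874205 * 0.73 ≈ 0.0002828170

0.000283


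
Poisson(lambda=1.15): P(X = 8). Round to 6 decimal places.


P = e^(-lam) * lam^k / k!
e^(-1.15) ≈ 0.3166368
lam^k = 1.15^8 ≈ 3.059023
k! = 8! = 40320
P = 0.3166368 * 3.059023 / 40320 ≈ 0.000024

0.000024


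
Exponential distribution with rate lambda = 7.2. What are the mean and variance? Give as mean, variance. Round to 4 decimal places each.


mean = 1/lam, var = 1/lam^2
mean = 1 / 7.2 = 5/36 ≈ 0.138889
lam^2 = 7.2^2 = 51.84
var = 1 / 51.84 = 25/1296 ≈ 0.019290

0.1389, 0.0193


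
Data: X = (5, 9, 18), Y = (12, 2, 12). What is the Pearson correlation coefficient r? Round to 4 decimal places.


r = sum((xi-xbar)(yi-ybar)) / sqrt(sum((xi-xbar)^2) * sum((yi-ybar)^2))
n = 3, xbar = 32/3 ≈ 10.666667, ybar = 26/3 ≈ 8.666667
Sxy = sum((xi-xbar)(yi-ybar)) = 50/3 ≈ 16.666667
Sxx = sum((xi-xbar)^2) = 266/3 ≈ 88.666667
Syy = sum((yi-ybar)^2) = 200/3 ≈ 66.666667
sqrt(Sxx*Syy) ≈ 76.883751
r = Sxy / sqrt(Sxx*Syy) = 16.666667 / 76.883751 ≈ 0.216777

0.2168


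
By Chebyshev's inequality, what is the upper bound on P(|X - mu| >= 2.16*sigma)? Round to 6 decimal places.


P <= 1/k^2
k^2 = 2.16^2 = 4.6656
1/k^2 = 1 / 4.6656 = 625/2916 ≈ 0.21433471

0.214335


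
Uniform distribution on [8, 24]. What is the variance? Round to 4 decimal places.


Var = (b-a)^2 / 12
(b-a)^2 = (24 - 8)^2 = 256
Var = 256/12 ≈ 21.333333

21.3333


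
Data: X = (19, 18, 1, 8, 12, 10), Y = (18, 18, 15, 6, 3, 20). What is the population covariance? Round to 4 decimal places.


Cov = (1/n)*sum((xi-xbar)(yi-ybar))
n = 6, xbar = 68/6 = 34/3 ≈ 11.333333, ybar = 80/6 = 40/3 ≈ 13.333333
sum((xi-xbar)(yi-ybar)) = 175/3 ≈ 58.333333
Cov = 58.333333 / 6 = 175/18 ≈ 9.722222

9.7222


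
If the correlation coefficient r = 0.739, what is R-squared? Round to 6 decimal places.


R^2 = r^2 = (0.739)^2 = 0.546121

0.546121


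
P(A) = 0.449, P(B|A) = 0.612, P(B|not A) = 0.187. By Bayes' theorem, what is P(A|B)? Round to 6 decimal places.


P(A|B) = P(B|A)*P(A) / P(B), P(B) = P(B|A)*P(A) + P(B|not A)*P(not A)
P(B|A)*P(A) = 0.612 * 0.449 = 0.274788
P(B|not A)*P(not A) = 0.187 * 0.551 = 0.103037
P(B) = 0.274788 + 0.103037 = 0.377825
P(A|B) = 0.274788 / 0.377825 ≈ 0.72728909

0.727289


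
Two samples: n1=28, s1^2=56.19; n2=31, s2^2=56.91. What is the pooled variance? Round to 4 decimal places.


sp^2 = ((n1-1)*s1^2 + (n2-1)*s2^2)/(n1+n2-2)
(n1-1)*s1^2 = 27 * 56.19 = 1517.13
(n2-1)*s2^2 = 30 * 56.91 = 1707.3
numerator = 1517.13 + 1707.3 = 3224.43
n1+n2-2 = 57
sp^2 = 3224.43 / 57 = 107481/1900 ≈ 56.568947

56.5689


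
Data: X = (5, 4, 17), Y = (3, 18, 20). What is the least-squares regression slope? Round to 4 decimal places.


b = sum((xi-xbar)(yi-ybar)) / sum((xi-xbar)^2)
n = 3, xbar = 26/3 ≈ 8.666667, ybar = 41/3 ≈ 13.666667
Sxy = sum((xi-xbar)(yi-ybar)) = 215/3 ≈ 71.666667
Sxx = sum((xi-xbar)^2) = 314/3 ≈ 104.666667
b = Sxy / Sxx = 215/314 ≈ 0.684713

0.6847


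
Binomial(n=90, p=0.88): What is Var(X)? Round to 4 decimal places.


Var = n*p*(1-p) = 90 * 0.88 * 0.12 = 9.504

9.5040


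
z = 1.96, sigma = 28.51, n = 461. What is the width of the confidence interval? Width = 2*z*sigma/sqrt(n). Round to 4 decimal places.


width = 2*z*sigma/sqrt(n)
2*z*sigma = 2 * 1.96 * 28.51 = 111.7592
sqrt(461) ≈ 21.470911
width = 111.7592 / 21.470911 ≈ 5.205145

5.2051


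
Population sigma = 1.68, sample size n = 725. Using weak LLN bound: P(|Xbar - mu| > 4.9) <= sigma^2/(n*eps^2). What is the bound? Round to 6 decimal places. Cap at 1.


bound = min(1, sigma^2/(n*eps^2))
sigma^2 = 1.68^2 = 2.8224
n*eps^2 = 725 * 4.9^2 = 725 * 24.01 = 17407.25
sigma^2/(n*eps^2) = 2.8224 / 17407.25 ≈ 0.00016214

0.000162


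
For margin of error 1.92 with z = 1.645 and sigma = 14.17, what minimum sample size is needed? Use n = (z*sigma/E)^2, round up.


z*sigma/E = 1.645 * 14.17 / 1.92 ≈ 12.140443
(z*sigma/E)^2 ≈ 147.390349
round up: n = 148

148


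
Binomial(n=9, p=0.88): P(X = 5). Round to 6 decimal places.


P = C(n,k) * p^k * (1-p)^(n-k)
C(9,5) = 126
p^k = 0.88^5 ≈ 0.5277319
(1-p)^(n-k) = 0.12^4 = 0.00020736
P = 126 * 0.5277319 * 0.00020736 ≈ 0.013788

0.013788


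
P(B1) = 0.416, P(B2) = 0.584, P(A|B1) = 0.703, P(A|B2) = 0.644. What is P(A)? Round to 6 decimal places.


P(A) = P(A|B1)*P(B1) + P(A|B2)*P(B2)
P(A|B1)*P(B1) = 0.703 * 0.416 = 0.292448
P(A|B2)*P(B2) = 0.644 * 0.584 = 0.376096
P(A) = 0.292448 + 0.376096 = 0.668544

0.668544


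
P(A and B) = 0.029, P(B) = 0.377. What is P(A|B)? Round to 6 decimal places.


P(A|B) = P(A and B) / P(B) = 0.029 / 0.377 = 1/13 ≈ 0.07692308

0.076923


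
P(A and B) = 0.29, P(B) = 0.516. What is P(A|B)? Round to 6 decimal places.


P(A|B) = P(A and B) / P(B) = 0.29 / 0.516 = 145/258 ≈ 0.56201550

0.562016


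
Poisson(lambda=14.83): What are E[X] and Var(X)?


E[X] = Var(X) = lambda = 14.83

14.83, 14.83


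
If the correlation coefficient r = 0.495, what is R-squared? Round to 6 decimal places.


R^2 = r^2 = (0.495)^2 = 0.245025

0.245025


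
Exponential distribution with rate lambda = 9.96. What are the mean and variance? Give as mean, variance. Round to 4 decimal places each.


mean = 1/lam, var = 1/lam^2
mean = 1 / 9.96 = 25/249 ≈ 0.100402
lam^2 = 9.96^2 = 99.2016
var = 1 / 99.2016 ≈ 0.010080

0.1004, 0.0101


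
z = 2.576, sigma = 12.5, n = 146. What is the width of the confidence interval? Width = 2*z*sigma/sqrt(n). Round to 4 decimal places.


width = 2*z*sigma/sqrt(n)
2*z*sigma = 2 * 2.576 * 12.5 = 64.4
sqrt(146) ≈ 12.083046
width = 64.4 / 12.083046 ≈ 5.329782

5.3298


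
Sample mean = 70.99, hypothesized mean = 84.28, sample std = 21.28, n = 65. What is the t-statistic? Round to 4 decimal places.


t = (xbar - mu0) / (s/sqrt(n))
xbar - mu0 = 70.99 - 84.28 = -13.29
sqrt(65) ≈ 8.06225775
s/sqrt(n) = 21.28 / 8.06225775 ≈ 2.63945915
t = -13.29 / 2.63945915 ≈ -5.035122

-5.0351
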